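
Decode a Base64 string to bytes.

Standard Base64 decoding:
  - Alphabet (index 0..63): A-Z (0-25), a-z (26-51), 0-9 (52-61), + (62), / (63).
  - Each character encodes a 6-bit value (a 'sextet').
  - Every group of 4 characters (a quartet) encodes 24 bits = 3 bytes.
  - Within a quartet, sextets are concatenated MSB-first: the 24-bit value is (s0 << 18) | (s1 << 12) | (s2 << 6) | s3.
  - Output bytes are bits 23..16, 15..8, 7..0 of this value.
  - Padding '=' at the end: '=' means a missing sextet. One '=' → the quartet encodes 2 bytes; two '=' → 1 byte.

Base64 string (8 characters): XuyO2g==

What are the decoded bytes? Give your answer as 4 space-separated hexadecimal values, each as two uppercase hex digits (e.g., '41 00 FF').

Answer: 5E EC 8E DA

Derivation:
After char 0 ('X'=23): chars_in_quartet=1 acc=0x17 bytes_emitted=0
After char 1 ('u'=46): chars_in_quartet=2 acc=0x5EE bytes_emitted=0
After char 2 ('y'=50): chars_in_quartet=3 acc=0x17BB2 bytes_emitted=0
After char 3 ('O'=14): chars_in_quartet=4 acc=0x5EEC8E -> emit 5E EC 8E, reset; bytes_emitted=3
After char 4 ('2'=54): chars_in_quartet=1 acc=0x36 bytes_emitted=3
After char 5 ('g'=32): chars_in_quartet=2 acc=0xDA0 bytes_emitted=3
Padding '==': partial quartet acc=0xDA0 -> emit DA; bytes_emitted=4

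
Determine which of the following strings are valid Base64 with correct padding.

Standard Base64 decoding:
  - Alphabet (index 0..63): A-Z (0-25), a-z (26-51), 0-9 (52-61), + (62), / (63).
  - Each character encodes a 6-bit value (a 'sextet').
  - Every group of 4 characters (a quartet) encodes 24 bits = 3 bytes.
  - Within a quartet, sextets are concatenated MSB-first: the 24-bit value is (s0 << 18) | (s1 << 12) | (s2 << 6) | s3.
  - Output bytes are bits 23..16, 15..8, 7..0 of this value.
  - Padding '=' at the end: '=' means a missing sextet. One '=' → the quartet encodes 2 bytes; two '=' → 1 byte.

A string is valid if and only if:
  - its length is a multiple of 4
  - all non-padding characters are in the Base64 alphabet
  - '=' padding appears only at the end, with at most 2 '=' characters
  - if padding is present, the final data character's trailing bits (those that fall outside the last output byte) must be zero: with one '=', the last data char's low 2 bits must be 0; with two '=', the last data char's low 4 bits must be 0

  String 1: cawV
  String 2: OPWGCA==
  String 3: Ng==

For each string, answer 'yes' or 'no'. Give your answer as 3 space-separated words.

Answer: yes yes yes

Derivation:
String 1: 'cawV' → valid
String 2: 'OPWGCA==' → valid
String 3: 'Ng==' → valid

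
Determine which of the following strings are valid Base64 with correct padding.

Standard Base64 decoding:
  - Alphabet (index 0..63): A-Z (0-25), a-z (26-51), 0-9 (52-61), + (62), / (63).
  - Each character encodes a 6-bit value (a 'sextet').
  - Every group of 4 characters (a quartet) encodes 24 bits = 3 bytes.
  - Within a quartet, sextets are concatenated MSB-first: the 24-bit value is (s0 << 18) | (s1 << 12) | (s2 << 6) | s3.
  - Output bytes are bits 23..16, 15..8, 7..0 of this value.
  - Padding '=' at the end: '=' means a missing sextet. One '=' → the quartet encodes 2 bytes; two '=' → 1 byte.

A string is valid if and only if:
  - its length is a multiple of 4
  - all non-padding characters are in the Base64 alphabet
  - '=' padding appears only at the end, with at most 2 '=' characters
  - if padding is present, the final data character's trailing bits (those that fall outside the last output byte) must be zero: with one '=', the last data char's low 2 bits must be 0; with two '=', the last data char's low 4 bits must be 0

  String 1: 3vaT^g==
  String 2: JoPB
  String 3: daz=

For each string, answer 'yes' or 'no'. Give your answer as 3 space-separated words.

Answer: no yes no

Derivation:
String 1: '3vaT^g==' → invalid (bad char(s): ['^'])
String 2: 'JoPB' → valid
String 3: 'daz=' → invalid (bad trailing bits)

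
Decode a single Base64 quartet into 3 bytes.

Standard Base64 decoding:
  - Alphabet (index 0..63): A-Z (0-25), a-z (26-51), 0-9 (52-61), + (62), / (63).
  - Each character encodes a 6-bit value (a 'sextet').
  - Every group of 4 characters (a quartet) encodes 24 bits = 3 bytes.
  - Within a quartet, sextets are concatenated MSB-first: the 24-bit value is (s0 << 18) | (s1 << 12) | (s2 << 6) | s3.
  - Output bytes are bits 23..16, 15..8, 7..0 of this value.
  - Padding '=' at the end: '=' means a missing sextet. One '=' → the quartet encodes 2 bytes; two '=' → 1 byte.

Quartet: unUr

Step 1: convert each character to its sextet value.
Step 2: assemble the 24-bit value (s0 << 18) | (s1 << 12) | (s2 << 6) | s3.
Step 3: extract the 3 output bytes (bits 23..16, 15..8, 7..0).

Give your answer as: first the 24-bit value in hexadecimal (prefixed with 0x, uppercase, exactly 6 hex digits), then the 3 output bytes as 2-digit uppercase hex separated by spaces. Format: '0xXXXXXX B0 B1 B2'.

Answer: 0xBA752B BA 75 2B

Derivation:
Sextets: u=46, n=39, U=20, r=43
24-bit: (46<<18) | (39<<12) | (20<<6) | 43
      = 0xB80000 | 0x027000 | 0x000500 | 0x00002B
      = 0xBA752B
Bytes: (v>>16)&0xFF=BA, (v>>8)&0xFF=75, v&0xFF=2B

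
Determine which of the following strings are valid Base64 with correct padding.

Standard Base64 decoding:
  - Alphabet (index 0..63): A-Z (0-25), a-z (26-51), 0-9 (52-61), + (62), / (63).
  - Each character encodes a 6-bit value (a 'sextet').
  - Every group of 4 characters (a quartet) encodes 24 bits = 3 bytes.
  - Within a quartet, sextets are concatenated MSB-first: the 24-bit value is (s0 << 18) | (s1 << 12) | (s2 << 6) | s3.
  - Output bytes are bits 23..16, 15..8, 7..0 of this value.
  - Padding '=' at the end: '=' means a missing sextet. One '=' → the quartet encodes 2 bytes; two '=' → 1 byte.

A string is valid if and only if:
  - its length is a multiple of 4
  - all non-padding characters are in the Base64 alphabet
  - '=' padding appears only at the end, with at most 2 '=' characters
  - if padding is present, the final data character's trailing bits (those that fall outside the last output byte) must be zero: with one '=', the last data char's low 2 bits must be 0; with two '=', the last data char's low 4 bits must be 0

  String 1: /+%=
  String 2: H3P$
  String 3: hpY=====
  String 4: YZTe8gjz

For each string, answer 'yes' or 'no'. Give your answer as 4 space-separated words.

Answer: no no no yes

Derivation:
String 1: '/+%=' → invalid (bad char(s): ['%'])
String 2: 'H3P$' → invalid (bad char(s): ['$'])
String 3: 'hpY=====' → invalid (5 pad chars (max 2))
String 4: 'YZTe8gjz' → valid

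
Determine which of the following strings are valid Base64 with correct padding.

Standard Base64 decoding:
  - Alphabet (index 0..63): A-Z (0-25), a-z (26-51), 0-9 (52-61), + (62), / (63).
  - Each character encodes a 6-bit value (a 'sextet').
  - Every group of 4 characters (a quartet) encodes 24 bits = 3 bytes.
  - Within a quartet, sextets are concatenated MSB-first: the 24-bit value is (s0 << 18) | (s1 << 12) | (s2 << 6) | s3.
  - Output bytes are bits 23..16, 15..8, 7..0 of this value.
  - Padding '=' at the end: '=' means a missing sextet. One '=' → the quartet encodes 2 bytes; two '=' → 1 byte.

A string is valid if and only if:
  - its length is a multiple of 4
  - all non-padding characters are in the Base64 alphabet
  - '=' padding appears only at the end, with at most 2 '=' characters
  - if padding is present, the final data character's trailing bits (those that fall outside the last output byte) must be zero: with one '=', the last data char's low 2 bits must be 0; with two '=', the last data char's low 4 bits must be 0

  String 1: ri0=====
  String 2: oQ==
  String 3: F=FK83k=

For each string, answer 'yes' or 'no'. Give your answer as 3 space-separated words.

String 1: 'ri0=====' → invalid (5 pad chars (max 2))
String 2: 'oQ==' → valid
String 3: 'F=FK83k=' → invalid (bad char(s): ['=']; '=' in middle)

Answer: no yes no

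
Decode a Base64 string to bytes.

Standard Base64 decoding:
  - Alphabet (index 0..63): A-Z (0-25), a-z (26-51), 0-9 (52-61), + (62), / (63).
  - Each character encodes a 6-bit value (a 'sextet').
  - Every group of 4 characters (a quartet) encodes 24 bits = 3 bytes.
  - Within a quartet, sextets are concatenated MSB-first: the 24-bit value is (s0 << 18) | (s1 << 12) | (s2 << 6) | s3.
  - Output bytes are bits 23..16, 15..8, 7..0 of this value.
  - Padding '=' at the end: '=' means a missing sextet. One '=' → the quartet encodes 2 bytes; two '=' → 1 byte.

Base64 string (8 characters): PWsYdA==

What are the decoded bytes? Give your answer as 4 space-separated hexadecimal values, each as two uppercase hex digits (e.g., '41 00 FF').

Answer: 3D 6B 18 74

Derivation:
After char 0 ('P'=15): chars_in_quartet=1 acc=0xF bytes_emitted=0
After char 1 ('W'=22): chars_in_quartet=2 acc=0x3D6 bytes_emitted=0
After char 2 ('s'=44): chars_in_quartet=3 acc=0xF5AC bytes_emitted=0
After char 3 ('Y'=24): chars_in_quartet=4 acc=0x3D6B18 -> emit 3D 6B 18, reset; bytes_emitted=3
After char 4 ('d'=29): chars_in_quartet=1 acc=0x1D bytes_emitted=3
After char 5 ('A'=0): chars_in_quartet=2 acc=0x740 bytes_emitted=3
Padding '==': partial quartet acc=0x740 -> emit 74; bytes_emitted=4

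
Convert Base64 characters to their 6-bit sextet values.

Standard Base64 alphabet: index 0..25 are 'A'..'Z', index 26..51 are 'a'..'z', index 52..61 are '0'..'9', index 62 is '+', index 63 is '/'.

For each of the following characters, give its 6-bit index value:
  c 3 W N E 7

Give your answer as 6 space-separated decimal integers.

'c': a..z range, 26 + ord('c') − ord('a') = 28
'3': 0..9 range, 52 + ord('3') − ord('0') = 55
'W': A..Z range, ord('W') − ord('A') = 22
'N': A..Z range, ord('N') − ord('A') = 13
'E': A..Z range, ord('E') − ord('A') = 4
'7': 0..9 range, 52 + ord('7') − ord('0') = 59

Answer: 28 55 22 13 4 59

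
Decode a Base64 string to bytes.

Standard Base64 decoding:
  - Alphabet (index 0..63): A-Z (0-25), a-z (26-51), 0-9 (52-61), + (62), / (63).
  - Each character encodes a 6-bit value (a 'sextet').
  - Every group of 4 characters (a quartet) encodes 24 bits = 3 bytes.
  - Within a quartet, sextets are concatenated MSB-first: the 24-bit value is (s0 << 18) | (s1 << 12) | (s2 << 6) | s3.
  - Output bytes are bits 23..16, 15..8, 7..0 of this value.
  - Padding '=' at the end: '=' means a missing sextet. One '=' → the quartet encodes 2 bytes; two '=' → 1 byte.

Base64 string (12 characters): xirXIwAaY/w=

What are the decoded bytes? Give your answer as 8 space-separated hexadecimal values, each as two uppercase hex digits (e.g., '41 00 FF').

After char 0 ('x'=49): chars_in_quartet=1 acc=0x31 bytes_emitted=0
After char 1 ('i'=34): chars_in_quartet=2 acc=0xC62 bytes_emitted=0
After char 2 ('r'=43): chars_in_quartet=3 acc=0x318AB bytes_emitted=0
After char 3 ('X'=23): chars_in_quartet=4 acc=0xC62AD7 -> emit C6 2A D7, reset; bytes_emitted=3
After char 4 ('I'=8): chars_in_quartet=1 acc=0x8 bytes_emitted=3
After char 5 ('w'=48): chars_in_quartet=2 acc=0x230 bytes_emitted=3
After char 6 ('A'=0): chars_in_quartet=3 acc=0x8C00 bytes_emitted=3
After char 7 ('a'=26): chars_in_quartet=4 acc=0x23001A -> emit 23 00 1A, reset; bytes_emitted=6
After char 8 ('Y'=24): chars_in_quartet=1 acc=0x18 bytes_emitted=6
After char 9 ('/'=63): chars_in_quartet=2 acc=0x63F bytes_emitted=6
After char 10 ('w'=48): chars_in_quartet=3 acc=0x18FF0 bytes_emitted=6
Padding '=': partial quartet acc=0x18FF0 -> emit 63 FC; bytes_emitted=8

Answer: C6 2A D7 23 00 1A 63 FC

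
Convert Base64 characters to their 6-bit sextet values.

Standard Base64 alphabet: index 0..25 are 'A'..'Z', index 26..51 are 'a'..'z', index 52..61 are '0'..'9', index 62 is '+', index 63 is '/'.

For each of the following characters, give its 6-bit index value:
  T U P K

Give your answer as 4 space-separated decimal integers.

'T': A..Z range, ord('T') − ord('A') = 19
'U': A..Z range, ord('U') − ord('A') = 20
'P': A..Z range, ord('P') − ord('A') = 15
'K': A..Z range, ord('K') − ord('A') = 10

Answer: 19 20 15 10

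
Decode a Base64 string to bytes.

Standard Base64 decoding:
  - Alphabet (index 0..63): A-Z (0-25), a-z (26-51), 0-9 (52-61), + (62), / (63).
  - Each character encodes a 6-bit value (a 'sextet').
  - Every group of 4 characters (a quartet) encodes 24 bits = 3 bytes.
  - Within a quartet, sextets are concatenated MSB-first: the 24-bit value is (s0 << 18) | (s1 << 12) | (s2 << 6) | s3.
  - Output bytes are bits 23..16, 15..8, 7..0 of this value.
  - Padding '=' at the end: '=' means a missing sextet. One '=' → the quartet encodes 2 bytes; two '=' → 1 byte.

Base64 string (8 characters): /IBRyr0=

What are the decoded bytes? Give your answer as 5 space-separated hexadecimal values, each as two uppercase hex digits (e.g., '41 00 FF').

Answer: FC 80 51 CA BD

Derivation:
After char 0 ('/'=63): chars_in_quartet=1 acc=0x3F bytes_emitted=0
After char 1 ('I'=8): chars_in_quartet=2 acc=0xFC8 bytes_emitted=0
After char 2 ('B'=1): chars_in_quartet=3 acc=0x3F201 bytes_emitted=0
After char 3 ('R'=17): chars_in_quartet=4 acc=0xFC8051 -> emit FC 80 51, reset; bytes_emitted=3
After char 4 ('y'=50): chars_in_quartet=1 acc=0x32 bytes_emitted=3
After char 5 ('r'=43): chars_in_quartet=2 acc=0xCAB bytes_emitted=3
After char 6 ('0'=52): chars_in_quartet=3 acc=0x32AF4 bytes_emitted=3
Padding '=': partial quartet acc=0x32AF4 -> emit CA BD; bytes_emitted=5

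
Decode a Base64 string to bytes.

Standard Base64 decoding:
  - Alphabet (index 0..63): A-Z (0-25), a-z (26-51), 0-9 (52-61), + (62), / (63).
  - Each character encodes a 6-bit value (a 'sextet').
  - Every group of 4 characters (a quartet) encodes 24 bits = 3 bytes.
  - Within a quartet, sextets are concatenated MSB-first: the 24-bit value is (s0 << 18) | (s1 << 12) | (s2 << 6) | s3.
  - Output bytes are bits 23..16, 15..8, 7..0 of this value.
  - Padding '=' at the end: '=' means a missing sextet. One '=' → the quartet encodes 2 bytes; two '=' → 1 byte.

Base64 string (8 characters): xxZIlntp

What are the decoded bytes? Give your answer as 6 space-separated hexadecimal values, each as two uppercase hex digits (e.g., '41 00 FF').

After char 0 ('x'=49): chars_in_quartet=1 acc=0x31 bytes_emitted=0
After char 1 ('x'=49): chars_in_quartet=2 acc=0xC71 bytes_emitted=0
After char 2 ('Z'=25): chars_in_quartet=3 acc=0x31C59 bytes_emitted=0
After char 3 ('I'=8): chars_in_quartet=4 acc=0xC71648 -> emit C7 16 48, reset; bytes_emitted=3
After char 4 ('l'=37): chars_in_quartet=1 acc=0x25 bytes_emitted=3
After char 5 ('n'=39): chars_in_quartet=2 acc=0x967 bytes_emitted=3
After char 6 ('t'=45): chars_in_quartet=3 acc=0x259ED bytes_emitted=3
After char 7 ('p'=41): chars_in_quartet=4 acc=0x967B69 -> emit 96 7B 69, reset; bytes_emitted=6

Answer: C7 16 48 96 7B 69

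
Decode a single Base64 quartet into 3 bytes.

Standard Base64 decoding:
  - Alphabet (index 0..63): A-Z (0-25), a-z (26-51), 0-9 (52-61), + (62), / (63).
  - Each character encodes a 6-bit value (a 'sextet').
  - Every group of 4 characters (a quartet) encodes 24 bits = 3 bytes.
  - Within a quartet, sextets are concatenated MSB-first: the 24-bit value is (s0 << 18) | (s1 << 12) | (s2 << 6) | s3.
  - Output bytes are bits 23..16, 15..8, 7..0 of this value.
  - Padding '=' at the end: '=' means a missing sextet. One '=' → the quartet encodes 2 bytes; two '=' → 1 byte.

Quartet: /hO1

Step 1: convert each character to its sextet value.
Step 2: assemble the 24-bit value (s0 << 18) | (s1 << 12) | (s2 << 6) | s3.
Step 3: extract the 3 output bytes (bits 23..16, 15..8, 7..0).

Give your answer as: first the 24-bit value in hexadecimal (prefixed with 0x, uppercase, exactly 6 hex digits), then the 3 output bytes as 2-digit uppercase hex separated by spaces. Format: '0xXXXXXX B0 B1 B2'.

Answer: 0xFE13B5 FE 13 B5

Derivation:
Sextets: /=63, h=33, O=14, 1=53
24-bit: (63<<18) | (33<<12) | (14<<6) | 53
      = 0xFC0000 | 0x021000 | 0x000380 | 0x000035
      = 0xFE13B5
Bytes: (v>>16)&0xFF=FE, (v>>8)&0xFF=13, v&0xFF=B5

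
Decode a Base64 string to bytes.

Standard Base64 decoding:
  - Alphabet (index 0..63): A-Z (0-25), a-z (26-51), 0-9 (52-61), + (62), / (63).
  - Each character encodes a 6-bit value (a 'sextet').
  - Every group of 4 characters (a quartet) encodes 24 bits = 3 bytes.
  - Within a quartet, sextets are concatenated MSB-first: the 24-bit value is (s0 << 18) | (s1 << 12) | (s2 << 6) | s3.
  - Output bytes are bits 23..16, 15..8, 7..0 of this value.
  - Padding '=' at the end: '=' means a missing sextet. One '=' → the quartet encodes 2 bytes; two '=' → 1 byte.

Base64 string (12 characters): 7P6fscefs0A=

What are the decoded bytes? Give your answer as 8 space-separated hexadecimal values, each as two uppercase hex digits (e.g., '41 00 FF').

Answer: EC FE 9F B1 C7 9F B3 40

Derivation:
After char 0 ('7'=59): chars_in_quartet=1 acc=0x3B bytes_emitted=0
After char 1 ('P'=15): chars_in_quartet=2 acc=0xECF bytes_emitted=0
After char 2 ('6'=58): chars_in_quartet=3 acc=0x3B3FA bytes_emitted=0
After char 3 ('f'=31): chars_in_quartet=4 acc=0xECFE9F -> emit EC FE 9F, reset; bytes_emitted=3
After char 4 ('s'=44): chars_in_quartet=1 acc=0x2C bytes_emitted=3
After char 5 ('c'=28): chars_in_quartet=2 acc=0xB1C bytes_emitted=3
After char 6 ('e'=30): chars_in_quartet=3 acc=0x2C71E bytes_emitted=3
After char 7 ('f'=31): chars_in_quartet=4 acc=0xB1C79F -> emit B1 C7 9F, reset; bytes_emitted=6
After char 8 ('s'=44): chars_in_quartet=1 acc=0x2C bytes_emitted=6
After char 9 ('0'=52): chars_in_quartet=2 acc=0xB34 bytes_emitted=6
After char 10 ('A'=0): chars_in_quartet=3 acc=0x2CD00 bytes_emitted=6
Padding '=': partial quartet acc=0x2CD00 -> emit B3 40; bytes_emitted=8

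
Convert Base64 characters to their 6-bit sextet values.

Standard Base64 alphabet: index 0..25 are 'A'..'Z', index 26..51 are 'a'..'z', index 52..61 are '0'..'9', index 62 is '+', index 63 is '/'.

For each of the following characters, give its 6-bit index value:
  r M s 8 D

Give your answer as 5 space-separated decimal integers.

Answer: 43 12 44 60 3

Derivation:
'r': a..z range, 26 + ord('r') − ord('a') = 43
'M': A..Z range, ord('M') − ord('A') = 12
's': a..z range, 26 + ord('s') − ord('a') = 44
'8': 0..9 range, 52 + ord('8') − ord('0') = 60
'D': A..Z range, ord('D') − ord('A') = 3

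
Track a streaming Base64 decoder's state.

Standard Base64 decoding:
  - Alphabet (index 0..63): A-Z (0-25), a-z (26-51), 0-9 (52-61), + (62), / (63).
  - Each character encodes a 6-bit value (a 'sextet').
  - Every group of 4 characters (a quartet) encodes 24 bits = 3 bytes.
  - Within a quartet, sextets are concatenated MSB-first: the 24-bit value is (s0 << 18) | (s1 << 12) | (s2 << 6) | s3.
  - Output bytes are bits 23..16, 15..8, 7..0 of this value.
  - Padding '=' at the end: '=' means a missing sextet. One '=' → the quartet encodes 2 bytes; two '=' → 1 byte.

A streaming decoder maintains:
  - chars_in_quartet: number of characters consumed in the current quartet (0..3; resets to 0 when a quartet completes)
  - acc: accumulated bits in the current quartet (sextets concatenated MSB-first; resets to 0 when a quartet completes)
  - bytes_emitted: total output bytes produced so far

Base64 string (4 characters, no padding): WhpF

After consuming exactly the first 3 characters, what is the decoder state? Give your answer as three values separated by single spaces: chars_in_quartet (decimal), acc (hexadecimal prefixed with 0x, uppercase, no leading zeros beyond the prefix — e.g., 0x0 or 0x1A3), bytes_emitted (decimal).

After char 0 ('W'=22): chars_in_quartet=1 acc=0x16 bytes_emitted=0
After char 1 ('h'=33): chars_in_quartet=2 acc=0x5A1 bytes_emitted=0
After char 2 ('p'=41): chars_in_quartet=3 acc=0x16869 bytes_emitted=0

Answer: 3 0x16869 0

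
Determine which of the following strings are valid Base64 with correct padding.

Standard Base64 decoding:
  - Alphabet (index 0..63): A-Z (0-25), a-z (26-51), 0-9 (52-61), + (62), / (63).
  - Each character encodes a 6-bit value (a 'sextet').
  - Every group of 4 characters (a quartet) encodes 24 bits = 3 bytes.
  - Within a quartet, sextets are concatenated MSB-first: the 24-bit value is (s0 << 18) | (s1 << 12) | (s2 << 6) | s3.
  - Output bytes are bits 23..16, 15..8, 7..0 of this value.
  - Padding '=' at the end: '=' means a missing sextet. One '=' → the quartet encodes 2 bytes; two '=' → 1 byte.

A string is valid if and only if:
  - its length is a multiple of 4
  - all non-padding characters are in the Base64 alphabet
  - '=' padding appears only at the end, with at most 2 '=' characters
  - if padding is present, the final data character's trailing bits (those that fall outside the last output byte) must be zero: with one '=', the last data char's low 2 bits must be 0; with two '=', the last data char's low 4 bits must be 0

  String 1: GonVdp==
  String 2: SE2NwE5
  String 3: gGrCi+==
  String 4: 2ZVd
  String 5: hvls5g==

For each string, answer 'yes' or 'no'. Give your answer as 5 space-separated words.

Answer: no no no yes yes

Derivation:
String 1: 'GonVdp==' → invalid (bad trailing bits)
String 2: 'SE2NwE5' → invalid (len=7 not mult of 4)
String 3: 'gGrCi+==' → invalid (bad trailing bits)
String 4: '2ZVd' → valid
String 5: 'hvls5g==' → valid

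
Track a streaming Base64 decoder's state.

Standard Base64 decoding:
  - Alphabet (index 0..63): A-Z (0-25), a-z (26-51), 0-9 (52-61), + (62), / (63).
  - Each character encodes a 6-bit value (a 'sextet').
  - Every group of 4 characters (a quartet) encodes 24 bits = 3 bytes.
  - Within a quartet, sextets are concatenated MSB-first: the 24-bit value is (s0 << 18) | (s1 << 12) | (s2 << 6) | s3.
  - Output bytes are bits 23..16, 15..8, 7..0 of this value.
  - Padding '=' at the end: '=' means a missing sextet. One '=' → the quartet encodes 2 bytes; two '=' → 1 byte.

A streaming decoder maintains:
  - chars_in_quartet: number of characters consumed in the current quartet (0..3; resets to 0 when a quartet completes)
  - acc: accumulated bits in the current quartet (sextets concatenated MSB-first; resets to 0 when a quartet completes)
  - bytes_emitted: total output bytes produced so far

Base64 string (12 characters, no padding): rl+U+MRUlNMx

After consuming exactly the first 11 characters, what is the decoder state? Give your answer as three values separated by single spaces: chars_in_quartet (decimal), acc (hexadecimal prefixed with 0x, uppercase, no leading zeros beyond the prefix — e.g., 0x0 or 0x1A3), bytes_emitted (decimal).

Answer: 3 0x2534C 6

Derivation:
After char 0 ('r'=43): chars_in_quartet=1 acc=0x2B bytes_emitted=0
After char 1 ('l'=37): chars_in_quartet=2 acc=0xAE5 bytes_emitted=0
After char 2 ('+'=62): chars_in_quartet=3 acc=0x2B97E bytes_emitted=0
After char 3 ('U'=20): chars_in_quartet=4 acc=0xAE5F94 -> emit AE 5F 94, reset; bytes_emitted=3
After char 4 ('+'=62): chars_in_quartet=1 acc=0x3E bytes_emitted=3
After char 5 ('M'=12): chars_in_quartet=2 acc=0xF8C bytes_emitted=3
After char 6 ('R'=17): chars_in_quartet=3 acc=0x3E311 bytes_emitted=3
After char 7 ('U'=20): chars_in_quartet=4 acc=0xF8C454 -> emit F8 C4 54, reset; bytes_emitted=6
After char 8 ('l'=37): chars_in_quartet=1 acc=0x25 bytes_emitted=6
After char 9 ('N'=13): chars_in_quartet=2 acc=0x94D bytes_emitted=6
After char 10 ('M'=12): chars_in_quartet=3 acc=0x2534C bytes_emitted=6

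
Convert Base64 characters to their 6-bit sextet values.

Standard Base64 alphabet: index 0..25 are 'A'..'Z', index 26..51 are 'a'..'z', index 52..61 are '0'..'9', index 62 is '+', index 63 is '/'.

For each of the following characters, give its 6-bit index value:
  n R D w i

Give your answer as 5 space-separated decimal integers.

'n': a..z range, 26 + ord('n') − ord('a') = 39
'R': A..Z range, ord('R') − ord('A') = 17
'D': A..Z range, ord('D') − ord('A') = 3
'w': a..z range, 26 + ord('w') − ord('a') = 48
'i': a..z range, 26 + ord('i') − ord('a') = 34

Answer: 39 17 3 48 34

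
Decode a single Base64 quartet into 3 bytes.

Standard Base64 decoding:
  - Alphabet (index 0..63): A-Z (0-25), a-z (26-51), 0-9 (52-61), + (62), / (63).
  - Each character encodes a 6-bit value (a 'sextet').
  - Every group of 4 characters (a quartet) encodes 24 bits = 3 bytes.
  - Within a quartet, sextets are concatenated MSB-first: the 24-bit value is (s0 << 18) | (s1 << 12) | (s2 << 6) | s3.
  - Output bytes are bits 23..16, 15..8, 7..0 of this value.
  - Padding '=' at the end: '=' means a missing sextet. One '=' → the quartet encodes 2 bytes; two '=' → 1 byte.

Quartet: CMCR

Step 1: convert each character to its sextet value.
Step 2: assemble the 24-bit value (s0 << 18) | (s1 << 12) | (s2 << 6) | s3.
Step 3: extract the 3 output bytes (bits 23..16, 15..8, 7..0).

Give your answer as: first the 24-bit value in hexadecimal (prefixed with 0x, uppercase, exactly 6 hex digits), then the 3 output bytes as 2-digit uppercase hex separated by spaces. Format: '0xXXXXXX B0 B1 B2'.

Answer: 0x08C091 08 C0 91

Derivation:
Sextets: C=2, M=12, C=2, R=17
24-bit: (2<<18) | (12<<12) | (2<<6) | 17
      = 0x080000 | 0x00C000 | 0x000080 | 0x000011
      = 0x08C091
Bytes: (v>>16)&0xFF=08, (v>>8)&0xFF=C0, v&0xFF=91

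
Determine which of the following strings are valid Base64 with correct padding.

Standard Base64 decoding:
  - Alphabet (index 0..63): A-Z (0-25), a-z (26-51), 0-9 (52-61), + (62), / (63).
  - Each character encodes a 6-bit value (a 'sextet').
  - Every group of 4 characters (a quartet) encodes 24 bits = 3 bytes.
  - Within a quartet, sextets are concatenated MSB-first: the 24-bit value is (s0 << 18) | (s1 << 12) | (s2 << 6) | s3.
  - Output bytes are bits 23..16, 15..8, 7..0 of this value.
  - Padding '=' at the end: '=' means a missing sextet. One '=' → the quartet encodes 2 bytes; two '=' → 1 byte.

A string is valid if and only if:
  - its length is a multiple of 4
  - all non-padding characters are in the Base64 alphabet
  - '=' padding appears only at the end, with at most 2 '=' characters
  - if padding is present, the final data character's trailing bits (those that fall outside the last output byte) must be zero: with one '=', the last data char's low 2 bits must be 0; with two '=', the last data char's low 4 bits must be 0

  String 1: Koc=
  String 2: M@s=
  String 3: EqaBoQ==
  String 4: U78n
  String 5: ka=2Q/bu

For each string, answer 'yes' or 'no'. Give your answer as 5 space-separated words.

Answer: yes no yes yes no

Derivation:
String 1: 'Koc=' → valid
String 2: 'M@s=' → invalid (bad char(s): ['@'])
String 3: 'EqaBoQ==' → valid
String 4: 'U78n' → valid
String 5: 'ka=2Q/bu' → invalid (bad char(s): ['=']; '=' in middle)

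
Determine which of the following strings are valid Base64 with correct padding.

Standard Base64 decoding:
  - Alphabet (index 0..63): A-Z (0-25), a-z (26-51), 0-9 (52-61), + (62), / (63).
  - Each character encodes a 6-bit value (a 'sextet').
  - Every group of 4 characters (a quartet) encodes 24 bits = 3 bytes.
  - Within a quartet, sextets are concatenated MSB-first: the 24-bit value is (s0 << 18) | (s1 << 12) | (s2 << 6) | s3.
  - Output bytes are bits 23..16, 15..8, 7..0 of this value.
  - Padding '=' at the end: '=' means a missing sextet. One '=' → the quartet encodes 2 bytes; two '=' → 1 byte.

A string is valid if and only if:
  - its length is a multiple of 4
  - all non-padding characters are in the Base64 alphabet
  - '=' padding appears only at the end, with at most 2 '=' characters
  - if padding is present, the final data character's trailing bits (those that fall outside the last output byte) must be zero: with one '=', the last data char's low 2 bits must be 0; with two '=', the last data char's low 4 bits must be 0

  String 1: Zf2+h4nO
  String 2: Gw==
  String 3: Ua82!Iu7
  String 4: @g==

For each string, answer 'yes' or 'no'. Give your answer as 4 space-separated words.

Answer: yes yes no no

Derivation:
String 1: 'Zf2+h4nO' → valid
String 2: 'Gw==' → valid
String 3: 'Ua82!Iu7' → invalid (bad char(s): ['!'])
String 4: '@g==' → invalid (bad char(s): ['@'])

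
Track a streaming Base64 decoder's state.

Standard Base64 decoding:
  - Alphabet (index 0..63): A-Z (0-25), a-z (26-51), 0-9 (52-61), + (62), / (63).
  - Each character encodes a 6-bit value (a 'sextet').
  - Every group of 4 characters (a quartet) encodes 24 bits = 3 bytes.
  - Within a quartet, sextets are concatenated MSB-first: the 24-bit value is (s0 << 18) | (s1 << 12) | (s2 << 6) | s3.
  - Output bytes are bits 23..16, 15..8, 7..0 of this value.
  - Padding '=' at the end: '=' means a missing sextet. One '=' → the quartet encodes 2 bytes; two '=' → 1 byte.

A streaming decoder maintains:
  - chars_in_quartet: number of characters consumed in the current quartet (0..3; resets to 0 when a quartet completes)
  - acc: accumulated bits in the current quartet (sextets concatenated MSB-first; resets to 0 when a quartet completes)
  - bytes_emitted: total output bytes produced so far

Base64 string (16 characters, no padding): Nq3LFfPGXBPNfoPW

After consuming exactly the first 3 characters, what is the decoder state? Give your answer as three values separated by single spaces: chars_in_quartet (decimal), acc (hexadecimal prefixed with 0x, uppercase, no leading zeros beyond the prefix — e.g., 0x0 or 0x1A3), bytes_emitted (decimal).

Answer: 3 0xDAB7 0

Derivation:
After char 0 ('N'=13): chars_in_quartet=1 acc=0xD bytes_emitted=0
After char 1 ('q'=42): chars_in_quartet=2 acc=0x36A bytes_emitted=0
After char 2 ('3'=55): chars_in_quartet=3 acc=0xDAB7 bytes_emitted=0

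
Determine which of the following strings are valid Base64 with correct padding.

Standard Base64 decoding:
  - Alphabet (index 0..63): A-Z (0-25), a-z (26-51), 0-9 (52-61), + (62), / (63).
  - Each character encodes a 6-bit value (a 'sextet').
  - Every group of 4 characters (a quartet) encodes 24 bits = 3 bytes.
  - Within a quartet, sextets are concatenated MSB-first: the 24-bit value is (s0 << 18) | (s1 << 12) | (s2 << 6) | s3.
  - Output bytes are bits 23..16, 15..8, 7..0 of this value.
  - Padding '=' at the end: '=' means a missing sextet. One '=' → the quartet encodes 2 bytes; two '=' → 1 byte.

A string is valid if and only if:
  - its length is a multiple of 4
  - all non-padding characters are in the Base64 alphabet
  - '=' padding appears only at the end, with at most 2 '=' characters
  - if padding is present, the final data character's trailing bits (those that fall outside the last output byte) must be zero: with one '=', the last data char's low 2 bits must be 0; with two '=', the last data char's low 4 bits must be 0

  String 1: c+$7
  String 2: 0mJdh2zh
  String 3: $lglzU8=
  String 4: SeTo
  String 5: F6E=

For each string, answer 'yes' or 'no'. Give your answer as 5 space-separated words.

String 1: 'c+$7' → invalid (bad char(s): ['$'])
String 2: '0mJdh2zh' → valid
String 3: '$lglzU8=' → invalid (bad char(s): ['$'])
String 4: 'SeTo' → valid
String 5: 'F6E=' → valid

Answer: no yes no yes yes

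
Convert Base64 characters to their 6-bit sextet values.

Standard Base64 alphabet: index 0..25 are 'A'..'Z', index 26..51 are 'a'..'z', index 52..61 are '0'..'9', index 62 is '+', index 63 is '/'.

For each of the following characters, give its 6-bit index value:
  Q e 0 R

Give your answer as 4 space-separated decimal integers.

'Q': A..Z range, ord('Q') − ord('A') = 16
'e': a..z range, 26 + ord('e') − ord('a') = 30
'0': 0..9 range, 52 + ord('0') − ord('0') = 52
'R': A..Z range, ord('R') − ord('A') = 17

Answer: 16 30 52 17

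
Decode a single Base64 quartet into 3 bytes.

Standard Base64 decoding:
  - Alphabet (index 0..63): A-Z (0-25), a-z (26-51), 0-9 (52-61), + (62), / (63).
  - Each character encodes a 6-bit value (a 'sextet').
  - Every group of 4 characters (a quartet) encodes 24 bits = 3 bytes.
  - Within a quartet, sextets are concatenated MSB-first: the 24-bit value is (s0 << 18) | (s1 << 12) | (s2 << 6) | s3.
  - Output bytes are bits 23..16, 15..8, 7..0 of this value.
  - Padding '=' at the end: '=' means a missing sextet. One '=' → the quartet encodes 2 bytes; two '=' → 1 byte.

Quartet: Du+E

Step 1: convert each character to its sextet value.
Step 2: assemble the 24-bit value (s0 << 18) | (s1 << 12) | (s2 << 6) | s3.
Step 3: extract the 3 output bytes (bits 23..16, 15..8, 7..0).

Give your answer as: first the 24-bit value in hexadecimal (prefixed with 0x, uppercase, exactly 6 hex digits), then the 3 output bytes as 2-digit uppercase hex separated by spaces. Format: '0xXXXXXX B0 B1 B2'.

Answer: 0x0EEF84 0E EF 84

Derivation:
Sextets: D=3, u=46, +=62, E=4
24-bit: (3<<18) | (46<<12) | (62<<6) | 4
      = 0x0C0000 | 0x02E000 | 0x000F80 | 0x000004
      = 0x0EEF84
Bytes: (v>>16)&0xFF=0E, (v>>8)&0xFF=EF, v&0xFF=84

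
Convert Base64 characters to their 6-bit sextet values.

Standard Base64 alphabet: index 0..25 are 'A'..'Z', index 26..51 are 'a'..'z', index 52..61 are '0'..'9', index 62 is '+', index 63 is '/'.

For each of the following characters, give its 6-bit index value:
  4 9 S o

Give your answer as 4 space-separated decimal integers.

'4': 0..9 range, 52 + ord('4') − ord('0') = 56
'9': 0..9 range, 52 + ord('9') − ord('0') = 61
'S': A..Z range, ord('S') − ord('A') = 18
'o': a..z range, 26 + ord('o') − ord('a') = 40

Answer: 56 61 18 40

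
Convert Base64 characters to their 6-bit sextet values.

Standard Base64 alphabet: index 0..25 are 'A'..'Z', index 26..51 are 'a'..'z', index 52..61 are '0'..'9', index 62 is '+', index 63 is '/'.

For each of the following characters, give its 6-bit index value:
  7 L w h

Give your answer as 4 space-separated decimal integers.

'7': 0..9 range, 52 + ord('7') − ord('0') = 59
'L': A..Z range, ord('L') − ord('A') = 11
'w': a..z range, 26 + ord('w') − ord('a') = 48
'h': a..z range, 26 + ord('h') − ord('a') = 33

Answer: 59 11 48 33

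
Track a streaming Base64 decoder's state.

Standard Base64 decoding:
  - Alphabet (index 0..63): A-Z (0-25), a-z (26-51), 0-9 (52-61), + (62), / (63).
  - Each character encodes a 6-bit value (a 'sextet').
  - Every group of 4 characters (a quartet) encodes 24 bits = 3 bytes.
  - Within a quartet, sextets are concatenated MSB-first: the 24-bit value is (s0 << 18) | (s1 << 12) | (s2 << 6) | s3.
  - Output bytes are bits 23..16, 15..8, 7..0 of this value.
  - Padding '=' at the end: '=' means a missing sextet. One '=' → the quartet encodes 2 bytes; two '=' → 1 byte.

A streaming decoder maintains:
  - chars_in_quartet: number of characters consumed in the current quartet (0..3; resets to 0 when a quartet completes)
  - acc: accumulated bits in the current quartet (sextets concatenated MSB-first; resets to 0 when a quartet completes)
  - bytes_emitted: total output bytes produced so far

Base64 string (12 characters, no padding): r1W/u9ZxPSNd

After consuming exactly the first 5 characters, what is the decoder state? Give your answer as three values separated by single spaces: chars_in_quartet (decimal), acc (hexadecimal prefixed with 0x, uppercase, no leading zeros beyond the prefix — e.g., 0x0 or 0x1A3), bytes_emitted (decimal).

After char 0 ('r'=43): chars_in_quartet=1 acc=0x2B bytes_emitted=0
After char 1 ('1'=53): chars_in_quartet=2 acc=0xAF5 bytes_emitted=0
After char 2 ('W'=22): chars_in_quartet=3 acc=0x2BD56 bytes_emitted=0
After char 3 ('/'=63): chars_in_quartet=4 acc=0xAF55BF -> emit AF 55 BF, reset; bytes_emitted=3
After char 4 ('u'=46): chars_in_quartet=1 acc=0x2E bytes_emitted=3

Answer: 1 0x2E 3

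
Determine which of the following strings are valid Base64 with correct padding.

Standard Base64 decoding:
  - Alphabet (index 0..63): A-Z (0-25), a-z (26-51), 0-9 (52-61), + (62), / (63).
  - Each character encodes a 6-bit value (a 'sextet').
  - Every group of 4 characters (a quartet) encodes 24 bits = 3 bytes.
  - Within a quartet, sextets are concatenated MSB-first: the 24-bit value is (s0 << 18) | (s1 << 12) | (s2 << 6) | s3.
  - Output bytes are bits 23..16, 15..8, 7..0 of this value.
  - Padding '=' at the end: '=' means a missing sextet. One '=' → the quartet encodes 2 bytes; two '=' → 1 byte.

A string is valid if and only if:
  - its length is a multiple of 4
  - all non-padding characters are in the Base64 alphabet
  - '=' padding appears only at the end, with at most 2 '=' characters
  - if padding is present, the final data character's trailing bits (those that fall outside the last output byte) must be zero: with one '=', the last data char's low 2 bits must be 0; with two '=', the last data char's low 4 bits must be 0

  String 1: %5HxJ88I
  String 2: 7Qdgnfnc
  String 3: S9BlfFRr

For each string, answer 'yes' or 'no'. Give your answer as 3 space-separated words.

Answer: no yes yes

Derivation:
String 1: '%5HxJ88I' → invalid (bad char(s): ['%'])
String 2: '7Qdgnfnc' → valid
String 3: 'S9BlfFRr' → valid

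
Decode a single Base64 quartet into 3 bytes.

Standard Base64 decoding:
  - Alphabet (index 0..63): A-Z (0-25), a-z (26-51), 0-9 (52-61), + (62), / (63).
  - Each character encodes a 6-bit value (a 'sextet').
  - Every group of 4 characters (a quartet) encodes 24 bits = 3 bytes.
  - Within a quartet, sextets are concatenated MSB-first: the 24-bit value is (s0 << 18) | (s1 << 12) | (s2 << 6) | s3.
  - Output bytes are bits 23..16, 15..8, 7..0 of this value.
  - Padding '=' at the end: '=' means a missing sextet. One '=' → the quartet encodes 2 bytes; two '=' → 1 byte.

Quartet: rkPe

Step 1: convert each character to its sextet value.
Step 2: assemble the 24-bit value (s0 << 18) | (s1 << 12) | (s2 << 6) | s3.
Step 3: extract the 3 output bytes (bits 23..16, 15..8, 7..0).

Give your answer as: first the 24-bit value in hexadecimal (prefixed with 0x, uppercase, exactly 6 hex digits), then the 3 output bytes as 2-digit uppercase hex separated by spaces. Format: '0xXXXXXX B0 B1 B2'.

Sextets: r=43, k=36, P=15, e=30
24-bit: (43<<18) | (36<<12) | (15<<6) | 30
      = 0xAC0000 | 0x024000 | 0x0003C0 | 0x00001E
      = 0xAE43DE
Bytes: (v>>16)&0xFF=AE, (v>>8)&0xFF=43, v&0xFF=DE

Answer: 0xAE43DE AE 43 DE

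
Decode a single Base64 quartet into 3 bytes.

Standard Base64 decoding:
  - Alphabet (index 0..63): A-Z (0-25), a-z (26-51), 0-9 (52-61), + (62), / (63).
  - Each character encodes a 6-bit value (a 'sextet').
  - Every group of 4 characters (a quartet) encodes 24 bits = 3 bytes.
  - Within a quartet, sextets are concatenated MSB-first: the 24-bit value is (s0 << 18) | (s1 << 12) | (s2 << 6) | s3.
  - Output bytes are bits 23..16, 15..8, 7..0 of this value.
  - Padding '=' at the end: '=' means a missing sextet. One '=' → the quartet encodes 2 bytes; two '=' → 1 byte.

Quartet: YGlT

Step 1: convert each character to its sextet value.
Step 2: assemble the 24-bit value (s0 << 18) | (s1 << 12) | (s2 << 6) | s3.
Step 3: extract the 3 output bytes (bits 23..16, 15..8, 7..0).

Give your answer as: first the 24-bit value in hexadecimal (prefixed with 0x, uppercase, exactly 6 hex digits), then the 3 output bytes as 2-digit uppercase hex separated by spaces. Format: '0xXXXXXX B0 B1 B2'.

Sextets: Y=24, G=6, l=37, T=19
24-bit: (24<<18) | (6<<12) | (37<<6) | 19
      = 0x600000 | 0x006000 | 0x000940 | 0x000013
      = 0x606953
Bytes: (v>>16)&0xFF=60, (v>>8)&0xFF=69, v&0xFF=53

Answer: 0x606953 60 69 53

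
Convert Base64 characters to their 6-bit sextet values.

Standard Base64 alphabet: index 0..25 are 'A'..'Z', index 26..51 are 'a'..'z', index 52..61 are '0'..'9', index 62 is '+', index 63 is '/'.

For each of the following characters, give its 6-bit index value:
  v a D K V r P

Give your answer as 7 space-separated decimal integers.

'v': a..z range, 26 + ord('v') − ord('a') = 47
'a': a..z range, 26 + ord('a') − ord('a') = 26
'D': A..Z range, ord('D') − ord('A') = 3
'K': A..Z range, ord('K') − ord('A') = 10
'V': A..Z range, ord('V') − ord('A') = 21
'r': a..z range, 26 + ord('r') − ord('a') = 43
'P': A..Z range, ord('P') − ord('A') = 15

Answer: 47 26 3 10 21 43 15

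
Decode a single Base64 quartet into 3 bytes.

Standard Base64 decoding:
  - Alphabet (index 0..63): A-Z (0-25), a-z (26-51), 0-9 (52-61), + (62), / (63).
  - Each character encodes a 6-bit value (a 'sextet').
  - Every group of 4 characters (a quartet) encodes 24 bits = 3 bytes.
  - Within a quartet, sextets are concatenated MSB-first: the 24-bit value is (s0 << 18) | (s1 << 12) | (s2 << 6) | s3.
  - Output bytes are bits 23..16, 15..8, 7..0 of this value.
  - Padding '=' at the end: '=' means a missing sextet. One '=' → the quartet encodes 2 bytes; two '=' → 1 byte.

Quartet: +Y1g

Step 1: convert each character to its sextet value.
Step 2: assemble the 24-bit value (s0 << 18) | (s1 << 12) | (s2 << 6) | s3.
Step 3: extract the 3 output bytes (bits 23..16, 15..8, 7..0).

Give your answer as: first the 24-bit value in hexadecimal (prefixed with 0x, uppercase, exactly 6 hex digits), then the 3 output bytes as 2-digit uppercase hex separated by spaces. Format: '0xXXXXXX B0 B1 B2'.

Answer: 0xF98D60 F9 8D 60

Derivation:
Sextets: +=62, Y=24, 1=53, g=32
24-bit: (62<<18) | (24<<12) | (53<<6) | 32
      = 0xF80000 | 0x018000 | 0x000D40 | 0x000020
      = 0xF98D60
Bytes: (v>>16)&0xFF=F9, (v>>8)&0xFF=8D, v&0xFF=60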